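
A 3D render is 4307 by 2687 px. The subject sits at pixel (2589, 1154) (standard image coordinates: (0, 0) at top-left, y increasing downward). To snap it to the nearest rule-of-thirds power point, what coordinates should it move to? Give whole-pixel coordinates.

(2871, 896)

Third lines: x ∈ {1436, 2871}, y ∈ {896, 1791}.
2589 is closer to x = 2871; 1154 is closer to y = 896.
So the nearest intersection is the upper-right power point.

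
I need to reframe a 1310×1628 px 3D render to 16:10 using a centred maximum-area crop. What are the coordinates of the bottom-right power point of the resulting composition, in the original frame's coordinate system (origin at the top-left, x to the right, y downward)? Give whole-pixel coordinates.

x = 873 px, y = 950 px

1310/1628 < 16/10, so the 16:10 crop keeps the full width 1310 and trims height to 1310 × 10/16 = 818.75 px.
Top offset = (1628 − 818.75)/2 = 404.62 px; left offset = 0.
Bottom-right is two-thirds across and two-thirds down within the crop:
x = 0.00 + 2 × 1310.00/3 ≈ 873; y = 404.62 + 2 × 818.75/3 ≈ 950.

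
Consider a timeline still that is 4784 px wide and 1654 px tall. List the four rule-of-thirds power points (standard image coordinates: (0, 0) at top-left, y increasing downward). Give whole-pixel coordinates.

(1595, 551), (3189, 551), (1595, 1103), (3189, 1103)

One third of 4784 is 1594.67; one third of 1654 is 551.33.
Vertical third lines at x = 1595 and x = 3189; horizontal third lines at y = 551 and y = 1103.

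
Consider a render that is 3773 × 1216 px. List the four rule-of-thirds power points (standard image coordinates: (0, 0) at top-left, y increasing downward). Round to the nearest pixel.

One third of 3773 is 1257.67; one third of 1216 is 405.33.
Vertical third lines at x = 1258 and x = 2515; horizontal third lines at y = 405 and y = 811.

(1258, 405), (2515, 405), (1258, 811), (2515, 811)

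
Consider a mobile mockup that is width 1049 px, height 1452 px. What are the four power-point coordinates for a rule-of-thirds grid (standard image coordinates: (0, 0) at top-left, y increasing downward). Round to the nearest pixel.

One third of 1049 is 349.67; one third of 1452 is 484.
Vertical third lines at x = 350 and x = 699; horizontal third lines at y = 484 and y = 968.

(350, 484), (699, 484), (350, 968), (699, 968)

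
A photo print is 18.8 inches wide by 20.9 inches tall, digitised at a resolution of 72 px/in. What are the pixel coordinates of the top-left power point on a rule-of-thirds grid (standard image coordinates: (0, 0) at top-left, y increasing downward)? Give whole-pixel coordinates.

x = 451 px, y = 502 px

In pixels the canvas is 18.8 × 72 = 1353.6 wide and 20.9 × 72 = 1504.8 tall.
The top-left point is one-third across and one-third down:
x = 1 × 1353.6/3 ≈ 451; y = 1 × 1504.8/3 ≈ 502.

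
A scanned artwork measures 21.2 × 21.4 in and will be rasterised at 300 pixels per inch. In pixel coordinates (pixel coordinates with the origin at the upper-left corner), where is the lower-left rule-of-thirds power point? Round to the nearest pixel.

x = 2120 px, y = 4280 px

In pixels the canvas is 21.2 × 300 = 6360 wide and 21.4 × 300 = 6420 tall.
The lower-left point is one-third across and two-thirds down:
x = 1 × 6360/3 ≈ 2120; y = 2 × 6420/3 ≈ 4280.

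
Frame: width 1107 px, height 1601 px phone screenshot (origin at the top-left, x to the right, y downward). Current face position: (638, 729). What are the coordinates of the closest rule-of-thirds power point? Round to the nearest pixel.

Third lines: x ∈ {369, 738}, y ∈ {534, 1067}.
638 is closer to x = 738; 729 is closer to y = 534.
So the nearest intersection is the upper-right power point.

x = 738 px, y = 534 px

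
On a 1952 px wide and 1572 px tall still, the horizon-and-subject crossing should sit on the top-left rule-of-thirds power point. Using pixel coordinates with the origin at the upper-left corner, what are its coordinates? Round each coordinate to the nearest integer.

(651, 524)

The top-left point sits one-third of the way across and one-third of the way down.
x = 1 × 1952/3 ≈ 651; y = 1 × 1572/3 ≈ 524.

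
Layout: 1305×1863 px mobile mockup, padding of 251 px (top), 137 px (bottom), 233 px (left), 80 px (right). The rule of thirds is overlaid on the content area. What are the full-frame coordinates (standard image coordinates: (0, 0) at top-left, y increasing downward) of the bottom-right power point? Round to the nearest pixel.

(894, 1234)

Content width = 1305 − 233 − 80 = 992 px; content height = 1863 − 251 − 137 = 1475 px.
Bottom-right is two-thirds across and two-thirds down within the content area.
x = 233 + 2 × 992/3 = 233 + 661.33 ≈ 894
y = 251 + 2 × 1475/3 = 251 + 983.33 ≈ 1234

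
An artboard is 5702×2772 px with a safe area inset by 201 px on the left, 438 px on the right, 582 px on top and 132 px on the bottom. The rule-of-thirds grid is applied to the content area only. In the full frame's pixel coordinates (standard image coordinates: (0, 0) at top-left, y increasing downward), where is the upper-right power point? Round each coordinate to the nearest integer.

Content width = 5702 − 201 − 438 = 5063 px; content height = 2772 − 582 − 132 = 2058 px.
Upper-right is two-thirds across and one-third down within the content area.
x = 201 + 2 × 5063/3 = 201 + 3375.33 ≈ 3576
y = 582 + 1 × 2058/3 = 582 + 686.00 ≈ 1268

x = 3576 px, y = 1268 px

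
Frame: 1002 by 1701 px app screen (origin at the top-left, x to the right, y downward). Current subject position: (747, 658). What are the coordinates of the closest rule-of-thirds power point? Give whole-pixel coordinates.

x = 668 px, y = 567 px

Third lines: x ∈ {334, 668}, y ∈ {567, 1134}.
747 is closer to x = 668; 658 is closer to y = 567.
So the nearest intersection is the upper-right power point.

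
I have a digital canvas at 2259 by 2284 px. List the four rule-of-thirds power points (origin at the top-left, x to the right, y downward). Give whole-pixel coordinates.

One third of 2259 is 753; one third of 2284 is 761.33.
Vertical third lines at x = 753 and x = 1506; horizontal third lines at y = 761 and y = 1523.

(753, 761), (1506, 761), (753, 1523), (1506, 1523)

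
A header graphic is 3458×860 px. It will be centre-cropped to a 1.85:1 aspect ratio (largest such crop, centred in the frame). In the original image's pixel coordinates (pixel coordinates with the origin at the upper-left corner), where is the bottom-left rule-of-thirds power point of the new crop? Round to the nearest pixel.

(1464, 573)

3458/860 > 1.85/1, so the 1.85:1 crop keeps the full height 860 and trims width to 860 × 1.85/1 = 1591.00 px.
Left offset = (3458 − 1591.00)/2 = 933.50 px; top offset = 0.
Bottom-left is one-third across and two-thirds down within the crop:
x = 933.50 + 1 × 1591.00/3 ≈ 1464; y = 0.00 + 2 × 860.00/3 ≈ 573.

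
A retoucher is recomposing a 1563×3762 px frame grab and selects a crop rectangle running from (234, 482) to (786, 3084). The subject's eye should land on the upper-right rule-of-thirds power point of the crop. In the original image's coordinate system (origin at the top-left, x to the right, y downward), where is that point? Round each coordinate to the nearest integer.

Crop width = 786 − 234 = 552 px; one third is 184.00 px.
Crop height = 3084 − 482 = 2602 px; one third is 867.33 px.
The upper-right point is two-thirds across and one-third down within the crop:
x = 234 + 2 × 184.00 ≈ 602; y = 482 + 1 × 867.33 ≈ 1349.

x = 602 px, y = 1349 px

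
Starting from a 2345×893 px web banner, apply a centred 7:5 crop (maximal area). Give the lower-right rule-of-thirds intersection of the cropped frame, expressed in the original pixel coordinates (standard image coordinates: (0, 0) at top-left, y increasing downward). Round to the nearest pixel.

(1381, 595)

2345/893 > 7/5, so the 7:5 crop keeps the full height 893 and trims width to 893 × 7/5 = 1250.20 px.
Left offset = (2345 − 1250.20)/2 = 547.40 px; top offset = 0.
Lower-right is two-thirds across and two-thirds down within the crop:
x = 547.40 + 2 × 1250.20/3 ≈ 1381; y = 0.00 + 2 × 893.00/3 ≈ 595.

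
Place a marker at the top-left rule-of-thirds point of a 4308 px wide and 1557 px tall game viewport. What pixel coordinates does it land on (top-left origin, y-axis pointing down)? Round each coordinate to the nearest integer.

The top-left point sits one-third of the way across and one-third of the way down.
x = 1 × 4308/3 ≈ 1436; y = 1 × 1557/3 ≈ 519.

x = 1436 px, y = 519 px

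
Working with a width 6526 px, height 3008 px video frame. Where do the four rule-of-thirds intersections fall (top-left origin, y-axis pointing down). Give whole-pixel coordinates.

(2175, 1003), (4351, 1003), (2175, 2005), (4351, 2005)

One third of 6526 is 2175.33; one third of 3008 is 1002.67.
Vertical third lines at x = 2175 and x = 4351; horizontal third lines at y = 1003 and y = 2005.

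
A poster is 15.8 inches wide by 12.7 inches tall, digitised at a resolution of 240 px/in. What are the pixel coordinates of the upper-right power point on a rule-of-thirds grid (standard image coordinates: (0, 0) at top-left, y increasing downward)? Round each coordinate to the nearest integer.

x = 2528 px, y = 1016 px

In pixels the canvas is 15.8 × 240 = 3792 wide and 12.7 × 240 = 3048 tall.
The upper-right point is two-thirds across and one-third down:
x = 2 × 3792/3 ≈ 2528; y = 1 × 3048/3 ≈ 1016.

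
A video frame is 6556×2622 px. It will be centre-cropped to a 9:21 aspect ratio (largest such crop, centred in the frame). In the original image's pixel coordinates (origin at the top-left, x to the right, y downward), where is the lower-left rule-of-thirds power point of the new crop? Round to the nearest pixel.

6556/2622 > 9/21, so the 9:21 crop keeps the full height 2622 and trims width to 2622 × 9/21 = 1123.71 px.
Left offset = (6556 − 1123.71)/2 = 2716.14 px; top offset = 0.
Lower-left is one-third across and two-thirds down within the crop:
x = 2716.14 + 1 × 1123.71/3 ≈ 3091; y = 0.00 + 2 × 2622.00/3 ≈ 1748.

x = 3091 px, y = 1748 px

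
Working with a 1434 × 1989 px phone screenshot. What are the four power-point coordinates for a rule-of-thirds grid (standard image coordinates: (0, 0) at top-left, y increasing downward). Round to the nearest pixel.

(478, 663), (956, 663), (478, 1326), (956, 1326)

One third of 1434 is 478; one third of 1989 is 663.
Vertical third lines at x = 478 and x = 956; horizontal third lines at y = 663 and y = 1326.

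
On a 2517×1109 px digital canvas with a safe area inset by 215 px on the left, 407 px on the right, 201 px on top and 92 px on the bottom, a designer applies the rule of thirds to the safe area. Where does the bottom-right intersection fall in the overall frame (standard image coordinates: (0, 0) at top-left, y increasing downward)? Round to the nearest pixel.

Content width = 2517 − 215 − 407 = 1895 px; content height = 1109 − 201 − 92 = 816 px.
Bottom-right is two-thirds across and two-thirds down within the safe area.
x = 215 + 2 × 1895/3 = 215 + 1263.33 ≈ 1478
y = 201 + 2 × 816/3 = 201 + 544.00 ≈ 745

x = 1478 px, y = 745 px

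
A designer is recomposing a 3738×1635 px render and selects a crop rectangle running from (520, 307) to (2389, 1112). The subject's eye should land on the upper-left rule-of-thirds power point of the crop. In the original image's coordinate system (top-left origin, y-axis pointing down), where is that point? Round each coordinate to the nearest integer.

x = 1143 px, y = 575 px

Crop width = 2389 − 520 = 1869 px; one third is 623.00 px.
Crop height = 1112 − 307 = 805 px; one third is 268.33 px.
The upper-left point is one-third across and one-third down within the crop:
x = 520 + 1 × 623.00 ≈ 1143; y = 307 + 1 × 268.33 ≈ 575.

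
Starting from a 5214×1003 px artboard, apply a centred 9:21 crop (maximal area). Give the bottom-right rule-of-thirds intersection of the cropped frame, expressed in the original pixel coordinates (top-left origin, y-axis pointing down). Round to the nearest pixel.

x = 2679 px, y = 669 px

5214/1003 > 9/21, so the 9:21 crop keeps the full height 1003 and trims width to 1003 × 9/21 = 429.86 px.
Left offset = (5214 − 429.86)/2 = 2392.07 px; top offset = 0.
Bottom-right is two-thirds across and two-thirds down within the crop:
x = 2392.07 + 2 × 429.86/3 ≈ 2679; y = 0.00 + 2 × 1003.00/3 ≈ 669.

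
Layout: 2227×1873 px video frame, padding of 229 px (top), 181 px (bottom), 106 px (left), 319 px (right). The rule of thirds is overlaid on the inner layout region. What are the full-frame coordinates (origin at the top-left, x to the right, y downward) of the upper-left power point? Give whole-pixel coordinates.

x = 707 px, y = 717 px

Content width = 2227 − 106 − 319 = 1802 px; content height = 1873 − 229 − 181 = 1463 px.
Upper-left is one-third across and one-third down within the inner layout region.
x = 106 + 1 × 1802/3 = 106 + 600.67 ≈ 707
y = 229 + 1 × 1463/3 = 229 + 487.67 ≈ 717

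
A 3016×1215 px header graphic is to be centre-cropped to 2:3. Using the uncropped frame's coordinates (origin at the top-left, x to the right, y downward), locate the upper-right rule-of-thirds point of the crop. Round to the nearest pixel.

(1643, 405)

3016/1215 > 2/3, so the 2:3 crop keeps the full height 1215 and trims width to 1215 × 2/3 = 810.00 px.
Left offset = (3016 − 810.00)/2 = 1103.00 px; top offset = 0.
Upper-right is two-thirds across and one-third down within the crop:
x = 1103.00 + 2 × 810.00/3 ≈ 1643; y = 0.00 + 1 × 1215.00/3 ≈ 405.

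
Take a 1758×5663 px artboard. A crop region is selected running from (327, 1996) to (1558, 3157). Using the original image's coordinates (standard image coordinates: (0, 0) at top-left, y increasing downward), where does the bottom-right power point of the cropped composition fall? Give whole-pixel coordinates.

Crop width = 1558 − 327 = 1231 px; one third is 410.33 px.
Crop height = 3157 − 1996 = 1161 px; one third is 387.00 px.
The bottom-right point is two-thirds across and two-thirds down within the crop:
x = 327 + 2 × 410.33 ≈ 1148; y = 1996 + 2 × 387.00 ≈ 2770.

(1148, 2770)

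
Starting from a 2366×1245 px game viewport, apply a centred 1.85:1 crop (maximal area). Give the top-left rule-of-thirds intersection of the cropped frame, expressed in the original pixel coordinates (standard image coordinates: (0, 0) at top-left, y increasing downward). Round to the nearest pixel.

2366/1245 > 1.85/1, so the 1.85:1 crop keeps the full height 1245 and trims width to 1245 × 1.85/1 = 2303.25 px.
Left offset = (2366 − 2303.25)/2 = 31.38 px; top offset = 0.
Top-left is one-third across and one-third down within the crop:
x = 31.38 + 1 × 2303.25/3 ≈ 799; y = 0.00 + 1 × 1245.00/3 ≈ 415.

(799, 415)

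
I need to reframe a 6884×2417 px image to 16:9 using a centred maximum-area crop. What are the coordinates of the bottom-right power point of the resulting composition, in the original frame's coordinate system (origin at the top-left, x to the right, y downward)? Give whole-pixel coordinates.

6884/2417 > 16/9, so the 16:9 crop keeps the full height 2417 and trims width to 2417 × 16/9 = 4296.89 px.
Left offset = (6884 − 4296.89)/2 = 1293.56 px; top offset = 0.
Bottom-right is two-thirds across and two-thirds down within the crop:
x = 1293.56 + 2 × 4296.89/3 ≈ 4158; y = 0.00 + 2 × 2417.00/3 ≈ 1611.

x = 4158 px, y = 1611 px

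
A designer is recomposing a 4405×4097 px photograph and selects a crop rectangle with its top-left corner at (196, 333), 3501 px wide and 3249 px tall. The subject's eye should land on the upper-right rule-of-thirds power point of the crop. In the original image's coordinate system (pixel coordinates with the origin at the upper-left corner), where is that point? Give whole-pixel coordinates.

One third of the crop width 3501 is 1167.00 px.
One third of the crop height 3249 is 1083.00 px.
The upper-right point is two-thirds across and one-third down within the crop:
x = 196 + 2 × 1167.00 ≈ 2530; y = 333 + 1 × 1083.00 ≈ 1416.

x = 2530 px, y = 1416 px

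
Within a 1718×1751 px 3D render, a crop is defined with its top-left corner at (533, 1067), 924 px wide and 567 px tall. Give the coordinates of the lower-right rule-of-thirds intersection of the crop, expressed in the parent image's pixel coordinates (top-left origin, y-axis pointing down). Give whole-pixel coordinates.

One third of the crop width 924 is 308.00 px.
One third of the crop height 567 is 189.00 px.
The lower-right point is two-thirds across and two-thirds down within the crop:
x = 533 + 2 × 308.00 ≈ 1149; y = 1067 + 2 × 189.00 ≈ 1445.

(1149, 1445)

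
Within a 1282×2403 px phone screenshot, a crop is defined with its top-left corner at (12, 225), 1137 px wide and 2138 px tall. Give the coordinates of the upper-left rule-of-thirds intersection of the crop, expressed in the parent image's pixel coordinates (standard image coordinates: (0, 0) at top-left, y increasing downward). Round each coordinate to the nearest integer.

One third of the crop width 1137 is 379.00 px.
One third of the crop height 2138 is 712.67 px.
The upper-left point is one-third across and one-third down within the crop:
x = 12 + 1 × 379.00 ≈ 391; y = 225 + 1 × 712.67 ≈ 938.

x = 391 px, y = 938 px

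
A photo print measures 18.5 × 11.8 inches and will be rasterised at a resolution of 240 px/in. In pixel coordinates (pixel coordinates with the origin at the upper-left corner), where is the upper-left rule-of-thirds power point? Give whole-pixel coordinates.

(1480, 944)

In pixels the canvas is 18.5 × 240 = 4440 wide and 11.8 × 240 = 2832 tall.
The upper-left point is one-third across and one-third down:
x = 1 × 4440/3 ≈ 1480; y = 1 × 2832/3 ≈ 944.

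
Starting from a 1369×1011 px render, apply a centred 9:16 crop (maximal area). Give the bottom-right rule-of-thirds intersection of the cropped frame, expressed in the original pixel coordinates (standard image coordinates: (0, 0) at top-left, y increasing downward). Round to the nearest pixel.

1369/1011 > 9/16, so the 9:16 crop keeps the full height 1011 and trims width to 1011 × 9/16 = 568.69 px.
Left offset = (1369 − 568.69)/2 = 400.16 px; top offset = 0.
Bottom-right is two-thirds across and two-thirds down within the crop:
x = 400.16 + 2 × 568.69/3 ≈ 779; y = 0.00 + 2 × 1011.00/3 ≈ 674.

(779, 674)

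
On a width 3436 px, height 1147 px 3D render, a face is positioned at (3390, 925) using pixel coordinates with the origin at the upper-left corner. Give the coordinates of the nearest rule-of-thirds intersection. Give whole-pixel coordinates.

Third lines: x ∈ {1145, 2291}, y ∈ {382, 765}.
3390 is closer to x = 2291; 925 is closer to y = 765.
So the nearest intersection is the lower-right power point.

(2291, 765)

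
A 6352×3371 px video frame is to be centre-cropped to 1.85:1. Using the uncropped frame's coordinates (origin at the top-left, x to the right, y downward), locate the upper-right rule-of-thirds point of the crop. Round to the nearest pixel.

6352/3371 > 1.85/1, so the 1.85:1 crop keeps the full height 3371 and trims width to 3371 × 1.85/1 = 6236.35 px.
Left offset = (6352 − 6236.35)/2 = 57.82 px; top offset = 0.
Upper-right is two-thirds across and one-third down within the crop:
x = 57.82 + 2 × 6236.35/3 ≈ 4215; y = 0.00 + 1 × 3371.00/3 ≈ 1124.

(4215, 1124)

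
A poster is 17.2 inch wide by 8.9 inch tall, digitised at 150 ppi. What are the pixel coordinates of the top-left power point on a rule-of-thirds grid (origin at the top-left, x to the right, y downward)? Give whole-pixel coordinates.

x = 860 px, y = 445 px

In pixels the canvas is 17.2 × 150 = 2580 wide and 8.9 × 150 = 1335 tall.
The top-left point is one-third across and one-third down:
x = 1 × 2580/3 ≈ 860; y = 1 × 1335/3 ≈ 445.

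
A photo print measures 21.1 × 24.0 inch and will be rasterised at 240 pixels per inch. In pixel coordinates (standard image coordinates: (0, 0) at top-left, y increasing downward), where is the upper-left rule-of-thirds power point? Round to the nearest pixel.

In pixels the canvas is 21.1 × 240 = 5064 wide and 24.0 × 240 = 5760 tall.
The upper-left point is one-third across and one-third down:
x = 1 × 5064/3 ≈ 1688; y = 1 × 5760/3 ≈ 1920.

x = 1688 px, y = 1920 px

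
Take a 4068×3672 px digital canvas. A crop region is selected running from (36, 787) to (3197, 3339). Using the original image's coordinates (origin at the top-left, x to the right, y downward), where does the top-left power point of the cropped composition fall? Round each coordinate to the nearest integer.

(1090, 1638)

Crop width = 3197 − 36 = 3161 px; one third is 1053.67 px.
Crop height = 3339 − 787 = 2552 px; one third is 850.67 px.
The top-left point is one-third across and one-third down within the crop:
x = 36 + 1 × 1053.67 ≈ 1090; y = 787 + 1 × 850.67 ≈ 1638.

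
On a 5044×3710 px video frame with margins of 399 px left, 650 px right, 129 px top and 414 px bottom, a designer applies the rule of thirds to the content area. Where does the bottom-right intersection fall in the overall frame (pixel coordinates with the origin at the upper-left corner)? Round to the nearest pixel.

Content width = 5044 − 399 − 650 = 3995 px; content height = 3710 − 129 − 414 = 3167 px.
Bottom-right is two-thirds across and two-thirds down within the content area.
x = 399 + 2 × 3995/3 = 399 + 2663.33 ≈ 3062
y = 129 + 2 × 3167/3 = 129 + 2111.33 ≈ 2240

(3062, 2240)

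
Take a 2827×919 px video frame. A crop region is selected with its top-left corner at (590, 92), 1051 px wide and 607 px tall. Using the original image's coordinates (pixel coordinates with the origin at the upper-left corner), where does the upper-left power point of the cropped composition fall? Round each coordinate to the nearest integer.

(940, 294)

One third of the crop width 1051 is 350.33 px.
One third of the crop height 607 is 202.33 px.
The upper-left point is one-third across and one-third down within the crop:
x = 590 + 1 × 350.33 ≈ 940; y = 92 + 1 × 202.33 ≈ 294.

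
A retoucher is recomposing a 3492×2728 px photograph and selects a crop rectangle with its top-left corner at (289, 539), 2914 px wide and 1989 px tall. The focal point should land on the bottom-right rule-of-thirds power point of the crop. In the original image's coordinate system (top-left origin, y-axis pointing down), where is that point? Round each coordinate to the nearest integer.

One third of the crop width 2914 is 971.33 px.
One third of the crop height 1989 is 663.00 px.
The bottom-right point is two-thirds across and two-thirds down within the crop:
x = 289 + 2 × 971.33 ≈ 2232; y = 539 + 2 × 663.00 ≈ 1865.

(2232, 1865)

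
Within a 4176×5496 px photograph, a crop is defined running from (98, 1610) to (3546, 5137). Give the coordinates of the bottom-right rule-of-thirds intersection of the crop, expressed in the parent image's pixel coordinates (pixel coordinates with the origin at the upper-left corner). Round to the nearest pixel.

Crop width = 3546 − 98 = 3448 px; one third is 1149.33 px.
Crop height = 5137 − 1610 = 3527 px; one third is 1175.67 px.
The bottom-right point is two-thirds across and two-thirds down within the crop:
x = 98 + 2 × 1149.33 ≈ 2397; y = 1610 + 2 × 1175.67 ≈ 3961.

x = 2397 px, y = 3961 px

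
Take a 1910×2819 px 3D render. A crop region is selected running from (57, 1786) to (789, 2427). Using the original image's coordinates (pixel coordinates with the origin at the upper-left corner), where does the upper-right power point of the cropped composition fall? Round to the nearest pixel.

Crop width = 789 − 57 = 732 px; one third is 244.00 px.
Crop height = 2427 − 1786 = 641 px; one third is 213.67 px.
The upper-right point is two-thirds across and one-third down within the crop:
x = 57 + 2 × 244.00 ≈ 545; y = 1786 + 1 × 213.67 ≈ 2000.

x = 545 px, y = 2000 px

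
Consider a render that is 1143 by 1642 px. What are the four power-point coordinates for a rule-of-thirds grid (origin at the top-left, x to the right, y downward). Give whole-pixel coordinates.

(381, 547), (762, 547), (381, 1095), (762, 1095)

One third of 1143 is 381; one third of 1642 is 547.33.
Vertical third lines at x = 381 and x = 762; horizontal third lines at y = 547 and y = 1095.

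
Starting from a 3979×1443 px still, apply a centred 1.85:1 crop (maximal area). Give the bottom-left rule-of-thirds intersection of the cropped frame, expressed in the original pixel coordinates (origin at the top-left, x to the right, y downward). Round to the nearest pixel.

3979/1443 > 1.85/1, so the 1.85:1 crop keeps the full height 1443 and trims width to 1443 × 1.85/1 = 2669.55 px.
Left offset = (3979 − 2669.55)/2 = 654.72 px; top offset = 0.
Bottom-left is one-third across and two-thirds down within the crop:
x = 654.72 + 1 × 2669.55/3 ≈ 1545; y = 0.00 + 2 × 1443.00/3 ≈ 962.

x = 1545 px, y = 962 px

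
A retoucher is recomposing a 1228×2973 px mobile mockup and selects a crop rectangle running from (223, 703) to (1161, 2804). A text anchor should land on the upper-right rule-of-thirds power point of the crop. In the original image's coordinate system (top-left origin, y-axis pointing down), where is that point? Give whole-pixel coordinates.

(848, 1403)

Crop width = 1161 − 223 = 938 px; one third is 312.67 px.
Crop height = 2804 − 703 = 2101 px; one third is 700.33 px.
The upper-right point is two-thirds across and one-third down within the crop:
x = 223 + 2 × 312.67 ≈ 848; y = 703 + 1 × 700.33 ≈ 1403.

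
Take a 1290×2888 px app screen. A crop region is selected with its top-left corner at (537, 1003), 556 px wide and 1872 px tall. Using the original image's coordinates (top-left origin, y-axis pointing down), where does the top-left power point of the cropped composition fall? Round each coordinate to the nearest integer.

One third of the crop width 556 is 185.33 px.
One third of the crop height 1872 is 624.00 px.
The top-left point is one-third across and one-third down within the crop:
x = 537 + 1 × 185.33 ≈ 722; y = 1003 + 1 × 624.00 ≈ 1627.

x = 722 px, y = 1627 px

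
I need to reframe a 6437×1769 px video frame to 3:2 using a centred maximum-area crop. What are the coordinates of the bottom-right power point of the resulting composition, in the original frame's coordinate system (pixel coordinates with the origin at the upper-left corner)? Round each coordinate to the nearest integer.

(3661, 1179)

6437/1769 > 3/2, so the 3:2 crop keeps the full height 1769 and trims width to 1769 × 3/2 = 2653.50 px.
Left offset = (6437 − 2653.50)/2 = 1891.75 px; top offset = 0.
Bottom-right is two-thirds across and two-thirds down within the crop:
x = 1891.75 + 2 × 2653.50/3 ≈ 3661; y = 0.00 + 2 × 1769.00/3 ≈ 1179.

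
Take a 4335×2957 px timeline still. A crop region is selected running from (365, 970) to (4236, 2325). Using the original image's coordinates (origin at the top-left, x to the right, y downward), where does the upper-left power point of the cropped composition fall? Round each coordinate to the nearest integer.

Crop width = 4236 − 365 = 3871 px; one third is 1290.33 px.
Crop height = 2325 − 970 = 1355 px; one third is 451.67 px.
The upper-left point is one-third across and one-third down within the crop:
x = 365 + 1 × 1290.33 ≈ 1655; y = 970 + 1 × 451.67 ≈ 1422.

(1655, 1422)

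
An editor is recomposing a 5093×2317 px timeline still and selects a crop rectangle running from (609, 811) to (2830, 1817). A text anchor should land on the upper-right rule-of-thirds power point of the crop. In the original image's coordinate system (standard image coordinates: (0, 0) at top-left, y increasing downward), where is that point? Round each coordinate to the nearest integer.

x = 2090 px, y = 1146 px

Crop width = 2830 − 609 = 2221 px; one third is 740.33 px.
Crop height = 1817 − 811 = 1006 px; one third is 335.33 px.
The upper-right point is two-thirds across and one-third down within the crop:
x = 609 + 2 × 740.33 ≈ 2090; y = 811 + 1 × 335.33 ≈ 1146.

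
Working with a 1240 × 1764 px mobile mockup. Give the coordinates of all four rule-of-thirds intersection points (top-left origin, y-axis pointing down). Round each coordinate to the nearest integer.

One third of 1240 is 413.33; one third of 1764 is 588.
Vertical third lines at x = 413 and x = 827; horizontal third lines at y = 588 and y = 1176.

(413, 588), (827, 588), (413, 1176), (827, 1176)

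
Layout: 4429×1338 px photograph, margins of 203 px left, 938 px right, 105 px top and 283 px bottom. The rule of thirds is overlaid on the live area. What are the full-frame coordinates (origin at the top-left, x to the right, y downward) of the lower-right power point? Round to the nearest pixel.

(2395, 738)

Content width = 4429 − 203 − 938 = 3288 px; content height = 1338 − 105 − 283 = 950 px.
Lower-right is two-thirds across and two-thirds down within the live area.
x = 203 + 2 × 3288/3 = 203 + 2192.00 ≈ 2395
y = 105 + 2 × 950/3 = 105 + 633.33 ≈ 738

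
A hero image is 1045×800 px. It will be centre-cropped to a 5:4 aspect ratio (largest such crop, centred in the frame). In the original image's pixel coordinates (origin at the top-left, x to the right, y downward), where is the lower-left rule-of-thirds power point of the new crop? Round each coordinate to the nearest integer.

1045/800 > 5/4, so the 5:4 crop keeps the full height 800 and trims width to 800 × 5/4 = 1000.00 px.
Left offset = (1045 − 1000.00)/2 = 22.50 px; top offset = 0.
Lower-left is one-third across and two-thirds down within the crop:
x = 22.50 + 1 × 1000.00/3 ≈ 356; y = 0.00 + 2 × 800.00/3 ≈ 533.

x = 356 px, y = 533 px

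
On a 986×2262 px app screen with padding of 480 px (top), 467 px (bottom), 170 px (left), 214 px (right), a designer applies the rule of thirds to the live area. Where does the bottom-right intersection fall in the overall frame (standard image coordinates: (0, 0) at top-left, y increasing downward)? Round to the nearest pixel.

(571, 1357)

Content width = 986 − 170 − 214 = 602 px; content height = 2262 − 480 − 467 = 1315 px.
Bottom-right is two-thirds across and two-thirds down within the live area.
x = 170 + 2 × 602/3 = 170 + 401.33 ≈ 571
y = 480 + 2 × 1315/3 = 480 + 876.67 ≈ 1357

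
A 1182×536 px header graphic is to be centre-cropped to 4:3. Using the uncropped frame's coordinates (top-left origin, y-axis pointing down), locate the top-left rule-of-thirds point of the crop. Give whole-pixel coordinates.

(472, 179)

1182/536 > 4/3, so the 4:3 crop keeps the full height 536 and trims width to 536 × 4/3 = 714.67 px.
Left offset = (1182 − 714.67)/2 = 233.67 px; top offset = 0.
Top-left is one-third across and one-third down within the crop:
x = 233.67 + 1 × 714.67/3 ≈ 472; y = 0.00 + 1 × 536.00/3 ≈ 179.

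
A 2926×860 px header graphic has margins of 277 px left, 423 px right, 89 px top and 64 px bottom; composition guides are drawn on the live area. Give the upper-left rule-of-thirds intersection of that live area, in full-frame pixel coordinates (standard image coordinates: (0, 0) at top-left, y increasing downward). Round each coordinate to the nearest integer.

(1019, 325)

Content width = 2926 − 277 − 423 = 2226 px; content height = 860 − 89 − 64 = 707 px.
Upper-left is one-third across and one-third down within the live area.
x = 277 + 1 × 2226/3 = 277 + 742.00 ≈ 1019
y = 89 + 1 × 707/3 = 89 + 235.67 ≈ 325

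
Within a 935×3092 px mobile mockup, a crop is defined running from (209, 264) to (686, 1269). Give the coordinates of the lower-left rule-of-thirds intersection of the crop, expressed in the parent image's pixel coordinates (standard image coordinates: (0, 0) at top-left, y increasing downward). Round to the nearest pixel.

x = 368 px, y = 934 px

Crop width = 686 − 209 = 477 px; one third is 159.00 px.
Crop height = 1269 − 264 = 1005 px; one third is 335.00 px.
The lower-left point is one-third across and two-thirds down within the crop:
x = 209 + 1 × 159.00 ≈ 368; y = 264 + 2 × 335.00 ≈ 934.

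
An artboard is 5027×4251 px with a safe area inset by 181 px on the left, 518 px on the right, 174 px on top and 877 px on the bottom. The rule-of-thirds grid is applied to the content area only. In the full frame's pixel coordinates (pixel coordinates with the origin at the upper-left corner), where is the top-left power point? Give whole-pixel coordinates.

Content width = 5027 − 181 − 518 = 4328 px; content height = 4251 − 174 − 877 = 3200 px.
Top-left is one-third across and one-third down within the content area.
x = 181 + 1 × 4328/3 = 181 + 1442.67 ≈ 1624
y = 174 + 1 × 3200/3 = 174 + 1066.67 ≈ 1241

(1624, 1241)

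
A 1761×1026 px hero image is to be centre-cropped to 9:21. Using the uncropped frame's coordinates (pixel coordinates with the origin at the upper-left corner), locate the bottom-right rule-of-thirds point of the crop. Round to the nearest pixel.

(954, 684)

1761/1026 > 9/21, so the 9:21 crop keeps the full height 1026 and trims width to 1026 × 9/21 = 439.71 px.
Left offset = (1761 − 439.71)/2 = 660.64 px; top offset = 0.
Bottom-right is two-thirds across and two-thirds down within the crop:
x = 660.64 + 2 × 439.71/3 ≈ 954; y = 0.00 + 2 × 1026.00/3 ≈ 684.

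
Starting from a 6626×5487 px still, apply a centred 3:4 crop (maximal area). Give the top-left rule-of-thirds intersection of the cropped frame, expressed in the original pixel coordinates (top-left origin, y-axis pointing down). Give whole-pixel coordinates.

6626/5487 > 3/4, so the 3:4 crop keeps the full height 5487 and trims width to 5487 × 3/4 = 4115.25 px.
Left offset = (6626 − 4115.25)/2 = 1255.38 px; top offset = 0.
Top-left is one-third across and one-third down within the crop:
x = 1255.38 + 1 × 4115.25/3 ≈ 2627; y = 0.00 + 1 × 5487.00/3 ≈ 1829.

x = 2627 px, y = 1829 px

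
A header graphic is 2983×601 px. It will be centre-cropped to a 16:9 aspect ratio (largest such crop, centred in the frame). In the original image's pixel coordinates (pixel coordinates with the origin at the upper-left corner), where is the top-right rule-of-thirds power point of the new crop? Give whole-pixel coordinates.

2983/601 > 16/9, so the 16:9 crop keeps the full height 601 and trims width to 601 × 16/9 = 1068.44 px.
Left offset = (2983 − 1068.44)/2 = 957.28 px; top offset = 0.
Top-right is two-thirds across and one-third down within the crop:
x = 957.28 + 2 × 1068.44/3 ≈ 1670; y = 0.00 + 1 × 601.00/3 ≈ 200.

(1670, 200)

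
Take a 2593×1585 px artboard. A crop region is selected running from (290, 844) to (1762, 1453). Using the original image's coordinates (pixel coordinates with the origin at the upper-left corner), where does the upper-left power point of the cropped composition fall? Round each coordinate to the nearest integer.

Crop width = 1762 − 290 = 1472 px; one third is 490.67 px.
Crop height = 1453 − 844 = 609 px; one third is 203.00 px.
The upper-left point is one-third across and one-third down within the crop:
x = 290 + 1 × 490.67 ≈ 781; y = 844 + 1 × 203.00 ≈ 1047.

(781, 1047)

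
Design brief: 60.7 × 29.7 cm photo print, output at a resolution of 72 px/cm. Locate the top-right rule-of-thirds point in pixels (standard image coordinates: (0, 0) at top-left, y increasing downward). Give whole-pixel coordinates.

x = 2914 px, y = 713 px

In pixels the canvas is 60.7 × 72 = 4370.4 wide and 29.7 × 72 = 2138.4 tall.
The top-right point is two-thirds across and one-third down:
x = 2 × 4370.4/3 ≈ 2914; y = 1 × 2138.4/3 ≈ 713.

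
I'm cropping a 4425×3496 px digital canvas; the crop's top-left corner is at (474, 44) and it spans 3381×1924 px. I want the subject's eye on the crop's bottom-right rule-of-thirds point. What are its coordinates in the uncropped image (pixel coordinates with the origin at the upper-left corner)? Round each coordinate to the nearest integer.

(2728, 1327)

One third of the crop width 3381 is 1127.00 px.
One third of the crop height 1924 is 641.33 px.
The bottom-right point is two-thirds across and two-thirds down within the crop:
x = 474 + 2 × 1127.00 ≈ 2728; y = 44 + 2 × 641.33 ≈ 1327.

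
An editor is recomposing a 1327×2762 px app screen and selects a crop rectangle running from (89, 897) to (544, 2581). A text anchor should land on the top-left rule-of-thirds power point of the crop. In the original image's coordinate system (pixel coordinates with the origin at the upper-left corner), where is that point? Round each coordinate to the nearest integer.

x = 241 px, y = 1458 px

Crop width = 544 − 89 = 455 px; one third is 151.67 px.
Crop height = 2581 − 897 = 1684 px; one third is 561.33 px.
The top-left point is one-third across and one-third down within the crop:
x = 89 + 1 × 151.67 ≈ 241; y = 897 + 1 × 561.33 ≈ 1458.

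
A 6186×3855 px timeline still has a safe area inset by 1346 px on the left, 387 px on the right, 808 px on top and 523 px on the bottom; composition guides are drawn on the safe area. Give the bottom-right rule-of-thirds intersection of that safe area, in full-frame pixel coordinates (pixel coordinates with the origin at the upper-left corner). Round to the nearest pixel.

(4315, 2491)

Content width = 6186 − 1346 − 387 = 4453 px; content height = 3855 − 808 − 523 = 2524 px.
Bottom-right is two-thirds across and two-thirds down within the safe area.
x = 1346 + 2 × 4453/3 = 1346 + 2968.67 ≈ 4315
y = 808 + 2 × 2524/3 = 808 + 1682.67 ≈ 2491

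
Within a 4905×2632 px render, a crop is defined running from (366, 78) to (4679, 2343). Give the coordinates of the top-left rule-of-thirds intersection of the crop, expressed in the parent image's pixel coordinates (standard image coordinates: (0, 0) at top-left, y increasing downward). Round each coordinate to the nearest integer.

x = 1804 px, y = 833 px

Crop width = 4679 − 366 = 4313 px; one third is 1437.67 px.
Crop height = 2343 − 78 = 2265 px; one third is 755.00 px.
The top-left point is one-third across and one-third down within the crop:
x = 366 + 1 × 1437.67 ≈ 1804; y = 78 + 1 × 755.00 ≈ 833.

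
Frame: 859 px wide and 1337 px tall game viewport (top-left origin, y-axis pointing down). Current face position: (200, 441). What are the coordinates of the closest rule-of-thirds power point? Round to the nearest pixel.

Third lines: x ∈ {286, 573}, y ∈ {446, 891}.
200 is closer to x = 286; 441 is closer to y = 446.
So the nearest intersection is the upper-left power point.

(286, 446)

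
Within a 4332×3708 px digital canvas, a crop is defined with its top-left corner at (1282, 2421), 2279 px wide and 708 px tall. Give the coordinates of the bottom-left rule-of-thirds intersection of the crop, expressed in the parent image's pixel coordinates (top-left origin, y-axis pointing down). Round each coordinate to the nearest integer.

One third of the crop width 2279 is 759.67 px.
One third of the crop height 708 is 236.00 px.
The bottom-left point is one-third across and two-thirds down within the crop:
x = 1282 + 1 × 759.67 ≈ 2042; y = 2421 + 2 × 236.00 ≈ 2893.

(2042, 2893)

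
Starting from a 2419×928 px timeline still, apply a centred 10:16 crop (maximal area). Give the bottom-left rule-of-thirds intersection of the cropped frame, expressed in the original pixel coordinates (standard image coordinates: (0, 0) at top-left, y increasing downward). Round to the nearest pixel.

x = 1113 px, y = 619 px

2419/928 > 10/16, so the 10:16 crop keeps the full height 928 and trims width to 928 × 10/16 = 580.00 px.
Left offset = (2419 − 580.00)/2 = 919.50 px; top offset = 0.
Bottom-left is one-third across and two-thirds down within the crop:
x = 919.50 + 1 × 580.00/3 ≈ 1113; y = 0.00 + 2 × 928.00/3 ≈ 619.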